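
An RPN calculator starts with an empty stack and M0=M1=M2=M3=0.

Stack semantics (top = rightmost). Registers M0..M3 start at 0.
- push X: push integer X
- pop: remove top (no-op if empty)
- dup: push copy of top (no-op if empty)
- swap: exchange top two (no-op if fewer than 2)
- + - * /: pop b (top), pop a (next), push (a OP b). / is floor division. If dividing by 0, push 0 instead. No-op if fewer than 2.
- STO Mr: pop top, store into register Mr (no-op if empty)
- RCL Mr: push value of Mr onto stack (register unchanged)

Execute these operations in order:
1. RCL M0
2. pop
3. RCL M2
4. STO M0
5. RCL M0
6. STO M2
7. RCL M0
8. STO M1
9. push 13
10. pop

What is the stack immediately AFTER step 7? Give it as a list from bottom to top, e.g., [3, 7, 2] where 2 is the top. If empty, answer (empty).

After op 1 (RCL M0): stack=[0] mem=[0,0,0,0]
After op 2 (pop): stack=[empty] mem=[0,0,0,0]
After op 3 (RCL M2): stack=[0] mem=[0,0,0,0]
After op 4 (STO M0): stack=[empty] mem=[0,0,0,0]
After op 5 (RCL M0): stack=[0] mem=[0,0,0,0]
After op 6 (STO M2): stack=[empty] mem=[0,0,0,0]
After op 7 (RCL M0): stack=[0] mem=[0,0,0,0]

[0]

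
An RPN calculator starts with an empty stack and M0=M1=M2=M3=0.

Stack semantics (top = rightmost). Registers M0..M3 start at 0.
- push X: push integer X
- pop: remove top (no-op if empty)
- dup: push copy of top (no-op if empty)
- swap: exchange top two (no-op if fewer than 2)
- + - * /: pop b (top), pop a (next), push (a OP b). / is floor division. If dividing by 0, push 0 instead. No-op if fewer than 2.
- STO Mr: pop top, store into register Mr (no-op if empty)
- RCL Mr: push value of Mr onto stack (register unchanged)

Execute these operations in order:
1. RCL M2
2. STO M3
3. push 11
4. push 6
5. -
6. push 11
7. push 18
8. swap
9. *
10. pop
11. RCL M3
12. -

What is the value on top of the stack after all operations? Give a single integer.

Answer: 5

Derivation:
After op 1 (RCL M2): stack=[0] mem=[0,0,0,0]
After op 2 (STO M3): stack=[empty] mem=[0,0,0,0]
After op 3 (push 11): stack=[11] mem=[0,0,0,0]
After op 4 (push 6): stack=[11,6] mem=[0,0,0,0]
After op 5 (-): stack=[5] mem=[0,0,0,0]
After op 6 (push 11): stack=[5,11] mem=[0,0,0,0]
After op 7 (push 18): stack=[5,11,18] mem=[0,0,0,0]
After op 8 (swap): stack=[5,18,11] mem=[0,0,0,0]
After op 9 (*): stack=[5,198] mem=[0,0,0,0]
After op 10 (pop): stack=[5] mem=[0,0,0,0]
After op 11 (RCL M3): stack=[5,0] mem=[0,0,0,0]
After op 12 (-): stack=[5] mem=[0,0,0,0]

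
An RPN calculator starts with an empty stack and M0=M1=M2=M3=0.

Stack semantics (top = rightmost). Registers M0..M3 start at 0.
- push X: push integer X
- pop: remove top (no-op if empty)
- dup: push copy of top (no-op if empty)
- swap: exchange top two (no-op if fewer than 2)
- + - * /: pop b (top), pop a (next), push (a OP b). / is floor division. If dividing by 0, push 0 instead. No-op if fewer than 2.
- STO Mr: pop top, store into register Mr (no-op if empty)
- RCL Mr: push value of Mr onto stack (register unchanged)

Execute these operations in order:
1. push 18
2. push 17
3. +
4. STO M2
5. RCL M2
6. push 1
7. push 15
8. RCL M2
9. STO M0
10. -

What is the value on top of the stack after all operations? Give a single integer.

After op 1 (push 18): stack=[18] mem=[0,0,0,0]
After op 2 (push 17): stack=[18,17] mem=[0,0,0,0]
After op 3 (+): stack=[35] mem=[0,0,0,0]
After op 4 (STO M2): stack=[empty] mem=[0,0,35,0]
After op 5 (RCL M2): stack=[35] mem=[0,0,35,0]
After op 6 (push 1): stack=[35,1] mem=[0,0,35,0]
After op 7 (push 15): stack=[35,1,15] mem=[0,0,35,0]
After op 8 (RCL M2): stack=[35,1,15,35] mem=[0,0,35,0]
After op 9 (STO M0): stack=[35,1,15] mem=[35,0,35,0]
After op 10 (-): stack=[35,-14] mem=[35,0,35,0]

Answer: -14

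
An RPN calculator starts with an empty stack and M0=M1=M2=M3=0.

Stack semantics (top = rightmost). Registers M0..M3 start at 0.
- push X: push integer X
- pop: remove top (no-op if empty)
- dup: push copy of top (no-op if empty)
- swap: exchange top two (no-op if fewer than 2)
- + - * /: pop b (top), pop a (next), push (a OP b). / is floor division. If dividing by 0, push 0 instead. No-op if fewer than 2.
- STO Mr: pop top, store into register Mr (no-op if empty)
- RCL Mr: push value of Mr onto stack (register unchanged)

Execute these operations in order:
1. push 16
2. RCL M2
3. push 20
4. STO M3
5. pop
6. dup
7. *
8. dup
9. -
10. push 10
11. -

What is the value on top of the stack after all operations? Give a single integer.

Answer: -10

Derivation:
After op 1 (push 16): stack=[16] mem=[0,0,0,0]
After op 2 (RCL M2): stack=[16,0] mem=[0,0,0,0]
After op 3 (push 20): stack=[16,0,20] mem=[0,0,0,0]
After op 4 (STO M3): stack=[16,0] mem=[0,0,0,20]
After op 5 (pop): stack=[16] mem=[0,0,0,20]
After op 6 (dup): stack=[16,16] mem=[0,0,0,20]
After op 7 (*): stack=[256] mem=[0,0,0,20]
After op 8 (dup): stack=[256,256] mem=[0,0,0,20]
After op 9 (-): stack=[0] mem=[0,0,0,20]
After op 10 (push 10): stack=[0,10] mem=[0,0,0,20]
After op 11 (-): stack=[-10] mem=[0,0,0,20]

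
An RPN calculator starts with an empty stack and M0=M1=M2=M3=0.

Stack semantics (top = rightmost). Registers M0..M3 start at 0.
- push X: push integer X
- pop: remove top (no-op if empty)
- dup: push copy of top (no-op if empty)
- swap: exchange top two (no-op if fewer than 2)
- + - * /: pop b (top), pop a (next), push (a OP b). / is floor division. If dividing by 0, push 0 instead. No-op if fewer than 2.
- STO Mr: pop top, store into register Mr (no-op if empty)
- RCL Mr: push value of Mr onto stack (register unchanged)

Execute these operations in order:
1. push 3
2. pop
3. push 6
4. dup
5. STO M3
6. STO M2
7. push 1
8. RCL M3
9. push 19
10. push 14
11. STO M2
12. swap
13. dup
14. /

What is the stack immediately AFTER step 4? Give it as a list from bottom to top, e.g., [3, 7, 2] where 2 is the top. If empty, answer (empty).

After op 1 (push 3): stack=[3] mem=[0,0,0,0]
After op 2 (pop): stack=[empty] mem=[0,0,0,0]
After op 3 (push 6): stack=[6] mem=[0,0,0,0]
After op 4 (dup): stack=[6,6] mem=[0,0,0,0]

[6, 6]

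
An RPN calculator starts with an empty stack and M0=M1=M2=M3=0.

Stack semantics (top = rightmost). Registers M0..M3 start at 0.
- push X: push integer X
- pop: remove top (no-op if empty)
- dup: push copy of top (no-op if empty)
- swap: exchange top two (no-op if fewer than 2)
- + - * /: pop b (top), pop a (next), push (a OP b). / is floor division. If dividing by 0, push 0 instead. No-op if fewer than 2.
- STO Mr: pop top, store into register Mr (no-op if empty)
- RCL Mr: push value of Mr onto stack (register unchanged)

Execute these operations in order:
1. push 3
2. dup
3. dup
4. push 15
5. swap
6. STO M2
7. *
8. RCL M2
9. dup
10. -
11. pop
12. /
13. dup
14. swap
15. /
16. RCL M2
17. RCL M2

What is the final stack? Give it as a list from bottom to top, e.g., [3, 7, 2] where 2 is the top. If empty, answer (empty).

After op 1 (push 3): stack=[3] mem=[0,0,0,0]
After op 2 (dup): stack=[3,3] mem=[0,0,0,0]
After op 3 (dup): stack=[3,3,3] mem=[0,0,0,0]
After op 4 (push 15): stack=[3,3,3,15] mem=[0,0,0,0]
After op 5 (swap): stack=[3,3,15,3] mem=[0,0,0,0]
After op 6 (STO M2): stack=[3,3,15] mem=[0,0,3,0]
After op 7 (*): stack=[3,45] mem=[0,0,3,0]
After op 8 (RCL M2): stack=[3,45,3] mem=[0,0,3,0]
After op 9 (dup): stack=[3,45,3,3] mem=[0,0,3,0]
After op 10 (-): stack=[3,45,0] mem=[0,0,3,0]
After op 11 (pop): stack=[3,45] mem=[0,0,3,0]
After op 12 (/): stack=[0] mem=[0,0,3,0]
After op 13 (dup): stack=[0,0] mem=[0,0,3,0]
After op 14 (swap): stack=[0,0] mem=[0,0,3,0]
After op 15 (/): stack=[0] mem=[0,0,3,0]
After op 16 (RCL M2): stack=[0,3] mem=[0,0,3,0]
After op 17 (RCL M2): stack=[0,3,3] mem=[0,0,3,0]

Answer: [0, 3, 3]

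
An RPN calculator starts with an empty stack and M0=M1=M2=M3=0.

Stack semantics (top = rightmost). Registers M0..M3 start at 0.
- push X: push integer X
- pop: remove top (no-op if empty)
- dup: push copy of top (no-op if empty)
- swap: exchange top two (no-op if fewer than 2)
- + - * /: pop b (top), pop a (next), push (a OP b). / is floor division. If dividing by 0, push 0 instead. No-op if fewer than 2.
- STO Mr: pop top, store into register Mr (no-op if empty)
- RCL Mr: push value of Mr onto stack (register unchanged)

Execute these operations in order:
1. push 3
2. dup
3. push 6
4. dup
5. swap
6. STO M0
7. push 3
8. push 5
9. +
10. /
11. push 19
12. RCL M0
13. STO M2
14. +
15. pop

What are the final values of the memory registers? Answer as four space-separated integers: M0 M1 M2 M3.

Answer: 6 0 6 0

Derivation:
After op 1 (push 3): stack=[3] mem=[0,0,0,0]
After op 2 (dup): stack=[3,3] mem=[0,0,0,0]
After op 3 (push 6): stack=[3,3,6] mem=[0,0,0,0]
After op 4 (dup): stack=[3,3,6,6] mem=[0,0,0,0]
After op 5 (swap): stack=[3,3,6,6] mem=[0,0,0,0]
After op 6 (STO M0): stack=[3,3,6] mem=[6,0,0,0]
After op 7 (push 3): stack=[3,3,6,3] mem=[6,0,0,0]
After op 8 (push 5): stack=[3,3,6,3,5] mem=[6,0,0,0]
After op 9 (+): stack=[3,3,6,8] mem=[6,0,0,0]
After op 10 (/): stack=[3,3,0] mem=[6,0,0,0]
After op 11 (push 19): stack=[3,3,0,19] mem=[6,0,0,0]
After op 12 (RCL M0): stack=[3,3,0,19,6] mem=[6,0,0,0]
After op 13 (STO M2): stack=[3,3,0,19] mem=[6,0,6,0]
After op 14 (+): stack=[3,3,19] mem=[6,0,6,0]
After op 15 (pop): stack=[3,3] mem=[6,0,6,0]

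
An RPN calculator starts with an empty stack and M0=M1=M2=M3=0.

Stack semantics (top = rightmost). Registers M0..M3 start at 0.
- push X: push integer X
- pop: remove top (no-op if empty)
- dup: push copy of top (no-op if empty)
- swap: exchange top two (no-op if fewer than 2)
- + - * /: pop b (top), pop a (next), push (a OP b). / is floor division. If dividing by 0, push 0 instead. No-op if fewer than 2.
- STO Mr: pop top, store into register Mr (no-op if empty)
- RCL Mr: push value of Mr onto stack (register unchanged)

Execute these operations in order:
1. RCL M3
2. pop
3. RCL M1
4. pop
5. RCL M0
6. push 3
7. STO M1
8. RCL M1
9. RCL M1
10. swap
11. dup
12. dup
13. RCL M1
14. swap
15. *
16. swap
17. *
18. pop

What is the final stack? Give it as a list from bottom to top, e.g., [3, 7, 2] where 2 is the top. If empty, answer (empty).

Answer: [0, 3, 3]

Derivation:
After op 1 (RCL M3): stack=[0] mem=[0,0,0,0]
After op 2 (pop): stack=[empty] mem=[0,0,0,0]
After op 3 (RCL M1): stack=[0] mem=[0,0,0,0]
After op 4 (pop): stack=[empty] mem=[0,0,0,0]
After op 5 (RCL M0): stack=[0] mem=[0,0,0,0]
After op 6 (push 3): stack=[0,3] mem=[0,0,0,0]
After op 7 (STO M1): stack=[0] mem=[0,3,0,0]
After op 8 (RCL M1): stack=[0,3] mem=[0,3,0,0]
After op 9 (RCL M1): stack=[0,3,3] mem=[0,3,0,0]
After op 10 (swap): stack=[0,3,3] mem=[0,3,0,0]
After op 11 (dup): stack=[0,3,3,3] mem=[0,3,0,0]
After op 12 (dup): stack=[0,3,3,3,3] mem=[0,3,0,0]
After op 13 (RCL M1): stack=[0,3,3,3,3,3] mem=[0,3,0,0]
After op 14 (swap): stack=[0,3,3,3,3,3] mem=[0,3,0,0]
After op 15 (*): stack=[0,3,3,3,9] mem=[0,3,0,0]
After op 16 (swap): stack=[0,3,3,9,3] mem=[0,3,0,0]
After op 17 (*): stack=[0,3,3,27] mem=[0,3,0,0]
After op 18 (pop): stack=[0,3,3] mem=[0,3,0,0]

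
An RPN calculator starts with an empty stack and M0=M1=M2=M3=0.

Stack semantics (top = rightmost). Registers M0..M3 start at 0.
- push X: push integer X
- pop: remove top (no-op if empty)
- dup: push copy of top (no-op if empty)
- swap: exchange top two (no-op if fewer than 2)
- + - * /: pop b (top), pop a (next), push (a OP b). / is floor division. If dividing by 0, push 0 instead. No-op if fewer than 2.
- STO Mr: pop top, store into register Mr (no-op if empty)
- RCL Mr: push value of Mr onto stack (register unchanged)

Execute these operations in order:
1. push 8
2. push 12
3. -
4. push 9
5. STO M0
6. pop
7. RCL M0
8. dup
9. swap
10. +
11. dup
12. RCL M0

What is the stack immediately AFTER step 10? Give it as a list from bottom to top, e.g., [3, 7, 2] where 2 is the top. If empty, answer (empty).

After op 1 (push 8): stack=[8] mem=[0,0,0,0]
After op 2 (push 12): stack=[8,12] mem=[0,0,0,0]
After op 3 (-): stack=[-4] mem=[0,0,0,0]
After op 4 (push 9): stack=[-4,9] mem=[0,0,0,0]
After op 5 (STO M0): stack=[-4] mem=[9,0,0,0]
After op 6 (pop): stack=[empty] mem=[9,0,0,0]
After op 7 (RCL M0): stack=[9] mem=[9,0,0,0]
After op 8 (dup): stack=[9,9] mem=[9,0,0,0]
After op 9 (swap): stack=[9,9] mem=[9,0,0,0]
After op 10 (+): stack=[18] mem=[9,0,0,0]

[18]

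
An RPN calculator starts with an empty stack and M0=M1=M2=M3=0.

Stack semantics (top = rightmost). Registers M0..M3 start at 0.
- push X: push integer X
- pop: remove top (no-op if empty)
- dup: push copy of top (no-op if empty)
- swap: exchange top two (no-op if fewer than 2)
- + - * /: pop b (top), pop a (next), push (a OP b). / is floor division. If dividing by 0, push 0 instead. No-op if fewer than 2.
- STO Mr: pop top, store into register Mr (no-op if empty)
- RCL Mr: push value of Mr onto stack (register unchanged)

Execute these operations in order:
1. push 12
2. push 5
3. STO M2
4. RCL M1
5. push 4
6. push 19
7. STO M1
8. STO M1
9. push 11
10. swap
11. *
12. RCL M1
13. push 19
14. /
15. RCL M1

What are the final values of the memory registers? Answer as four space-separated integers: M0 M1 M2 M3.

Answer: 0 4 5 0

Derivation:
After op 1 (push 12): stack=[12] mem=[0,0,0,0]
After op 2 (push 5): stack=[12,5] mem=[0,0,0,0]
After op 3 (STO M2): stack=[12] mem=[0,0,5,0]
After op 4 (RCL M1): stack=[12,0] mem=[0,0,5,0]
After op 5 (push 4): stack=[12,0,4] mem=[0,0,5,0]
After op 6 (push 19): stack=[12,0,4,19] mem=[0,0,5,0]
After op 7 (STO M1): stack=[12,0,4] mem=[0,19,5,0]
After op 8 (STO M1): stack=[12,0] mem=[0,4,5,0]
After op 9 (push 11): stack=[12,0,11] mem=[0,4,5,0]
After op 10 (swap): stack=[12,11,0] mem=[0,4,5,0]
After op 11 (*): stack=[12,0] mem=[0,4,5,0]
After op 12 (RCL M1): stack=[12,0,4] mem=[0,4,5,0]
After op 13 (push 19): stack=[12,0,4,19] mem=[0,4,5,0]
After op 14 (/): stack=[12,0,0] mem=[0,4,5,0]
After op 15 (RCL M1): stack=[12,0,0,4] mem=[0,4,5,0]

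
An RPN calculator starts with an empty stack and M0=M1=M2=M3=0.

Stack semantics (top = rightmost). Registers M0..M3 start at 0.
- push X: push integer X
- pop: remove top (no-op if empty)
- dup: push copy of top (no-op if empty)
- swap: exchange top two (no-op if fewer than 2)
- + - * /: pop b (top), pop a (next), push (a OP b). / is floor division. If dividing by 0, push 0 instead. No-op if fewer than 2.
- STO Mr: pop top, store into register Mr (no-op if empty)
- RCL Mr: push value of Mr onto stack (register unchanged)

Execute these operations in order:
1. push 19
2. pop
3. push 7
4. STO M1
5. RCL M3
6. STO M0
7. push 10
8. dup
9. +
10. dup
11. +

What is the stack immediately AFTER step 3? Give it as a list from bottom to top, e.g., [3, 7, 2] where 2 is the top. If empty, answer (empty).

After op 1 (push 19): stack=[19] mem=[0,0,0,0]
After op 2 (pop): stack=[empty] mem=[0,0,0,0]
After op 3 (push 7): stack=[7] mem=[0,0,0,0]

[7]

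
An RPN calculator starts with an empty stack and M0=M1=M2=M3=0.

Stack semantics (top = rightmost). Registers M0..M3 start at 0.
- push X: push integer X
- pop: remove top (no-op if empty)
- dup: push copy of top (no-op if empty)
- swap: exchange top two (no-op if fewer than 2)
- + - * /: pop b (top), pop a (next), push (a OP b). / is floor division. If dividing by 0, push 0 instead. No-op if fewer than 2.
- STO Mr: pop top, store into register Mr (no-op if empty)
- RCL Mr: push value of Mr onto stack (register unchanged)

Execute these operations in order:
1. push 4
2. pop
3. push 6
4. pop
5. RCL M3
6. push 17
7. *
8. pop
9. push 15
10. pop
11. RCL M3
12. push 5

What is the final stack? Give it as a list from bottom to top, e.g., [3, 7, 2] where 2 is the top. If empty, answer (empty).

Answer: [0, 5]

Derivation:
After op 1 (push 4): stack=[4] mem=[0,0,0,0]
After op 2 (pop): stack=[empty] mem=[0,0,0,0]
After op 3 (push 6): stack=[6] mem=[0,0,0,0]
After op 4 (pop): stack=[empty] mem=[0,0,0,0]
After op 5 (RCL M3): stack=[0] mem=[0,0,0,0]
After op 6 (push 17): stack=[0,17] mem=[0,0,0,0]
After op 7 (*): stack=[0] mem=[0,0,0,0]
After op 8 (pop): stack=[empty] mem=[0,0,0,0]
After op 9 (push 15): stack=[15] mem=[0,0,0,0]
After op 10 (pop): stack=[empty] mem=[0,0,0,0]
After op 11 (RCL M3): stack=[0] mem=[0,0,0,0]
After op 12 (push 5): stack=[0,5] mem=[0,0,0,0]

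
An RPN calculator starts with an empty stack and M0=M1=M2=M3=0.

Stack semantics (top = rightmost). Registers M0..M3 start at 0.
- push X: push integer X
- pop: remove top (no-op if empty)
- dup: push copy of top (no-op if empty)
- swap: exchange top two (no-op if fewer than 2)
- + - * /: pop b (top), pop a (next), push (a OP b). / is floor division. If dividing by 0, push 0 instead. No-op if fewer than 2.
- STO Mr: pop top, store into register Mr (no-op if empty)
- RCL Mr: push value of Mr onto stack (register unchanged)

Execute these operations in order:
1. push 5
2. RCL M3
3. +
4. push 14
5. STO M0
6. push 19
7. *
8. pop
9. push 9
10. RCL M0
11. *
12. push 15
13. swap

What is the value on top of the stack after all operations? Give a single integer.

Answer: 126

Derivation:
After op 1 (push 5): stack=[5] mem=[0,0,0,0]
After op 2 (RCL M3): stack=[5,0] mem=[0,0,0,0]
After op 3 (+): stack=[5] mem=[0,0,0,0]
After op 4 (push 14): stack=[5,14] mem=[0,0,0,0]
After op 5 (STO M0): stack=[5] mem=[14,0,0,0]
After op 6 (push 19): stack=[5,19] mem=[14,0,0,0]
After op 7 (*): stack=[95] mem=[14,0,0,0]
After op 8 (pop): stack=[empty] mem=[14,0,0,0]
After op 9 (push 9): stack=[9] mem=[14,0,0,0]
After op 10 (RCL M0): stack=[9,14] mem=[14,0,0,0]
After op 11 (*): stack=[126] mem=[14,0,0,0]
After op 12 (push 15): stack=[126,15] mem=[14,0,0,0]
After op 13 (swap): stack=[15,126] mem=[14,0,0,0]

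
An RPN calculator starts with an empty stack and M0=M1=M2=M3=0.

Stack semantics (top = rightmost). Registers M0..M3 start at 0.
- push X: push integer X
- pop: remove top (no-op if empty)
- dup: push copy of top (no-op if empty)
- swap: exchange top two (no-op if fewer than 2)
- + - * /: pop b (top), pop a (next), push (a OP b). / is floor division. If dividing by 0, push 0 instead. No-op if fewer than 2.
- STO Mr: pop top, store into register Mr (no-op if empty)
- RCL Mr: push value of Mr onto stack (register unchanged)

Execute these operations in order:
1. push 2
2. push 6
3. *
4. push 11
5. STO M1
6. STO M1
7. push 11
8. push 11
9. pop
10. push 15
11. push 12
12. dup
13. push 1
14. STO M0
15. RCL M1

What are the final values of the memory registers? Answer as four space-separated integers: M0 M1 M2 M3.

Answer: 1 12 0 0

Derivation:
After op 1 (push 2): stack=[2] mem=[0,0,0,0]
After op 2 (push 6): stack=[2,6] mem=[0,0,0,0]
After op 3 (*): stack=[12] mem=[0,0,0,0]
After op 4 (push 11): stack=[12,11] mem=[0,0,0,0]
After op 5 (STO M1): stack=[12] mem=[0,11,0,0]
After op 6 (STO M1): stack=[empty] mem=[0,12,0,0]
After op 7 (push 11): stack=[11] mem=[0,12,0,0]
After op 8 (push 11): stack=[11,11] mem=[0,12,0,0]
After op 9 (pop): stack=[11] mem=[0,12,0,0]
After op 10 (push 15): stack=[11,15] mem=[0,12,0,0]
After op 11 (push 12): stack=[11,15,12] mem=[0,12,0,0]
After op 12 (dup): stack=[11,15,12,12] mem=[0,12,0,0]
After op 13 (push 1): stack=[11,15,12,12,1] mem=[0,12,0,0]
After op 14 (STO M0): stack=[11,15,12,12] mem=[1,12,0,0]
After op 15 (RCL M1): stack=[11,15,12,12,12] mem=[1,12,0,0]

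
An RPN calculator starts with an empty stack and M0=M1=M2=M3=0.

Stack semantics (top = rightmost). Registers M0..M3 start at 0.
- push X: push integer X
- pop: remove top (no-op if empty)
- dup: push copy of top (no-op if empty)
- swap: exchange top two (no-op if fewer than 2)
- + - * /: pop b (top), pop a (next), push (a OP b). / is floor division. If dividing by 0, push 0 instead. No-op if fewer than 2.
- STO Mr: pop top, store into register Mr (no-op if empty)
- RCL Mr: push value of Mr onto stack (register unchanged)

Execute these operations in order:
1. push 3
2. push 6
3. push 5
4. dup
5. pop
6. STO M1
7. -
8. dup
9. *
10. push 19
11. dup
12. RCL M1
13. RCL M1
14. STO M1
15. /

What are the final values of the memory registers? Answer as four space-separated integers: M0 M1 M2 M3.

After op 1 (push 3): stack=[3] mem=[0,0,0,0]
After op 2 (push 6): stack=[3,6] mem=[0,0,0,0]
After op 3 (push 5): stack=[3,6,5] mem=[0,0,0,0]
After op 4 (dup): stack=[3,6,5,5] mem=[0,0,0,0]
After op 5 (pop): stack=[3,6,5] mem=[0,0,0,0]
After op 6 (STO M1): stack=[3,6] mem=[0,5,0,0]
After op 7 (-): stack=[-3] mem=[0,5,0,0]
After op 8 (dup): stack=[-3,-3] mem=[0,5,0,0]
After op 9 (*): stack=[9] mem=[0,5,0,0]
After op 10 (push 19): stack=[9,19] mem=[0,5,0,0]
After op 11 (dup): stack=[9,19,19] mem=[0,5,0,0]
After op 12 (RCL M1): stack=[9,19,19,5] mem=[0,5,0,0]
After op 13 (RCL M1): stack=[9,19,19,5,5] mem=[0,5,0,0]
After op 14 (STO M1): stack=[9,19,19,5] mem=[0,5,0,0]
After op 15 (/): stack=[9,19,3] mem=[0,5,0,0]

Answer: 0 5 0 0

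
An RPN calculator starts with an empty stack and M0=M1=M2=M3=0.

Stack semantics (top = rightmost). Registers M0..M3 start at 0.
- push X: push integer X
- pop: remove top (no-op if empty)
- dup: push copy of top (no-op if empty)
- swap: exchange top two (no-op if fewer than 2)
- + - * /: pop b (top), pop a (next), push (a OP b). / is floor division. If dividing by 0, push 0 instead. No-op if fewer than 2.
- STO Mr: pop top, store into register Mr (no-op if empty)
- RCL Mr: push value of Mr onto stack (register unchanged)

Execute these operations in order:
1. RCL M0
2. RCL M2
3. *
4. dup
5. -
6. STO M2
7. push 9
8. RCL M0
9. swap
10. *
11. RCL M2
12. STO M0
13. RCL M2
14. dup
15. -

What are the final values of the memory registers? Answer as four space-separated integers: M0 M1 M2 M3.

Answer: 0 0 0 0

Derivation:
After op 1 (RCL M0): stack=[0] mem=[0,0,0,0]
After op 2 (RCL M2): stack=[0,0] mem=[0,0,0,0]
After op 3 (*): stack=[0] mem=[0,0,0,0]
After op 4 (dup): stack=[0,0] mem=[0,0,0,0]
After op 5 (-): stack=[0] mem=[0,0,0,0]
After op 6 (STO M2): stack=[empty] mem=[0,0,0,0]
After op 7 (push 9): stack=[9] mem=[0,0,0,0]
After op 8 (RCL M0): stack=[9,0] mem=[0,0,0,0]
After op 9 (swap): stack=[0,9] mem=[0,0,0,0]
After op 10 (*): stack=[0] mem=[0,0,0,0]
After op 11 (RCL M2): stack=[0,0] mem=[0,0,0,0]
After op 12 (STO M0): stack=[0] mem=[0,0,0,0]
After op 13 (RCL M2): stack=[0,0] mem=[0,0,0,0]
After op 14 (dup): stack=[0,0,0] mem=[0,0,0,0]
After op 15 (-): stack=[0,0] mem=[0,0,0,0]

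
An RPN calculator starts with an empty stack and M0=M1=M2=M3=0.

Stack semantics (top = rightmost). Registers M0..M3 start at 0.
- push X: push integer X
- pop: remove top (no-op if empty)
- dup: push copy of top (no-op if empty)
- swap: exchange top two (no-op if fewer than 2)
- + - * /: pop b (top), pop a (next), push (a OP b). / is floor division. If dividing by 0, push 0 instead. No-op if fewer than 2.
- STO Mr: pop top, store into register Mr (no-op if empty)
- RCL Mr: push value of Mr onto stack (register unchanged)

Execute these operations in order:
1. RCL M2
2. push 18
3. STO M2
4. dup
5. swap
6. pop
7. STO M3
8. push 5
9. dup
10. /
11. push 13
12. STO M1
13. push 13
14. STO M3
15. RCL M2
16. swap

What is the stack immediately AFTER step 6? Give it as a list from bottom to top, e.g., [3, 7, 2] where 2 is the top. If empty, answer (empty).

After op 1 (RCL M2): stack=[0] mem=[0,0,0,0]
After op 2 (push 18): stack=[0,18] mem=[0,0,0,0]
After op 3 (STO M2): stack=[0] mem=[0,0,18,0]
After op 4 (dup): stack=[0,0] mem=[0,0,18,0]
After op 5 (swap): stack=[0,0] mem=[0,0,18,0]
After op 6 (pop): stack=[0] mem=[0,0,18,0]

[0]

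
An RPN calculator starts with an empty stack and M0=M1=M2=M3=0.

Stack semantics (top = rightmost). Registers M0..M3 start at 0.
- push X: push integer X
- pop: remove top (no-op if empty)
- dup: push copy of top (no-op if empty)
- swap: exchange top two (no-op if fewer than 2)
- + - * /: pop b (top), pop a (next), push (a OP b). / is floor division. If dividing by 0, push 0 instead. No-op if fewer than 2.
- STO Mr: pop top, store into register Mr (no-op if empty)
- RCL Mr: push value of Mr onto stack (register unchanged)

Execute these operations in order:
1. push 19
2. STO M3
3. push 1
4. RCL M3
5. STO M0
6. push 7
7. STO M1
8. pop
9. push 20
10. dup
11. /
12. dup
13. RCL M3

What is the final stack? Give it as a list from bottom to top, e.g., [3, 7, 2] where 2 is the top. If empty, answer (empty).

Answer: [1, 1, 19]

Derivation:
After op 1 (push 19): stack=[19] mem=[0,0,0,0]
After op 2 (STO M3): stack=[empty] mem=[0,0,0,19]
After op 3 (push 1): stack=[1] mem=[0,0,0,19]
After op 4 (RCL M3): stack=[1,19] mem=[0,0,0,19]
After op 5 (STO M0): stack=[1] mem=[19,0,0,19]
After op 6 (push 7): stack=[1,7] mem=[19,0,0,19]
After op 7 (STO M1): stack=[1] mem=[19,7,0,19]
After op 8 (pop): stack=[empty] mem=[19,7,0,19]
After op 9 (push 20): stack=[20] mem=[19,7,0,19]
After op 10 (dup): stack=[20,20] mem=[19,7,0,19]
After op 11 (/): stack=[1] mem=[19,7,0,19]
After op 12 (dup): stack=[1,1] mem=[19,7,0,19]
After op 13 (RCL M3): stack=[1,1,19] mem=[19,7,0,19]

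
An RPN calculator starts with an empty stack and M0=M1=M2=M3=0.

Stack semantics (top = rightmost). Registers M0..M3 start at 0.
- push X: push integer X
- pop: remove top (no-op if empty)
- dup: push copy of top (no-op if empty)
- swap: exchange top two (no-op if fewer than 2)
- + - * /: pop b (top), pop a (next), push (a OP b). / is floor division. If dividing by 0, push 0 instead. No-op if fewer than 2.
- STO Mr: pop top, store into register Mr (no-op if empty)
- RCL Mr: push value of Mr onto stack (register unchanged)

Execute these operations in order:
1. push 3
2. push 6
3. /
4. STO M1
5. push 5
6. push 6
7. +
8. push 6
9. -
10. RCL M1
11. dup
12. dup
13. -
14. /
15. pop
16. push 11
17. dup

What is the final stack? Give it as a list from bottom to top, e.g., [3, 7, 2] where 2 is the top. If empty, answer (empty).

Answer: [5, 11, 11]

Derivation:
After op 1 (push 3): stack=[3] mem=[0,0,0,0]
After op 2 (push 6): stack=[3,6] mem=[0,0,0,0]
After op 3 (/): stack=[0] mem=[0,0,0,0]
After op 4 (STO M1): stack=[empty] mem=[0,0,0,0]
After op 5 (push 5): stack=[5] mem=[0,0,0,0]
After op 6 (push 6): stack=[5,6] mem=[0,0,0,0]
After op 7 (+): stack=[11] mem=[0,0,0,0]
After op 8 (push 6): stack=[11,6] mem=[0,0,0,0]
After op 9 (-): stack=[5] mem=[0,0,0,0]
After op 10 (RCL M1): stack=[5,0] mem=[0,0,0,0]
After op 11 (dup): stack=[5,0,0] mem=[0,0,0,0]
After op 12 (dup): stack=[5,0,0,0] mem=[0,0,0,0]
After op 13 (-): stack=[5,0,0] mem=[0,0,0,0]
After op 14 (/): stack=[5,0] mem=[0,0,0,0]
After op 15 (pop): stack=[5] mem=[0,0,0,0]
After op 16 (push 11): stack=[5,11] mem=[0,0,0,0]
After op 17 (dup): stack=[5,11,11] mem=[0,0,0,0]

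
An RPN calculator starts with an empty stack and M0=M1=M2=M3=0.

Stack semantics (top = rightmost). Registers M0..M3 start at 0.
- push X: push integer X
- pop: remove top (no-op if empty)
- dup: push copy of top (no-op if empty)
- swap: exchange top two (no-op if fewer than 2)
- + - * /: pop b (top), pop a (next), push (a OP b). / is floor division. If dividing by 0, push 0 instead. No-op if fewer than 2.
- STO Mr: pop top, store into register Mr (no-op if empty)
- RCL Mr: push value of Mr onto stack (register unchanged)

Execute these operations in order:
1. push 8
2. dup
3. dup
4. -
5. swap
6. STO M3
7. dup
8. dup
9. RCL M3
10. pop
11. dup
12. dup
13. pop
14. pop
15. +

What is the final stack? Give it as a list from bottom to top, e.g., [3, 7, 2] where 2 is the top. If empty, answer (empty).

Answer: [0, 0]

Derivation:
After op 1 (push 8): stack=[8] mem=[0,0,0,0]
After op 2 (dup): stack=[8,8] mem=[0,0,0,0]
After op 3 (dup): stack=[8,8,8] mem=[0,0,0,0]
After op 4 (-): stack=[8,0] mem=[0,0,0,0]
After op 5 (swap): stack=[0,8] mem=[0,0,0,0]
After op 6 (STO M3): stack=[0] mem=[0,0,0,8]
After op 7 (dup): stack=[0,0] mem=[0,0,0,8]
After op 8 (dup): stack=[0,0,0] mem=[0,0,0,8]
After op 9 (RCL M3): stack=[0,0,0,8] mem=[0,0,0,8]
After op 10 (pop): stack=[0,0,0] mem=[0,0,0,8]
After op 11 (dup): stack=[0,0,0,0] mem=[0,0,0,8]
After op 12 (dup): stack=[0,0,0,0,0] mem=[0,0,0,8]
After op 13 (pop): stack=[0,0,0,0] mem=[0,0,0,8]
After op 14 (pop): stack=[0,0,0] mem=[0,0,0,8]
After op 15 (+): stack=[0,0] mem=[0,0,0,8]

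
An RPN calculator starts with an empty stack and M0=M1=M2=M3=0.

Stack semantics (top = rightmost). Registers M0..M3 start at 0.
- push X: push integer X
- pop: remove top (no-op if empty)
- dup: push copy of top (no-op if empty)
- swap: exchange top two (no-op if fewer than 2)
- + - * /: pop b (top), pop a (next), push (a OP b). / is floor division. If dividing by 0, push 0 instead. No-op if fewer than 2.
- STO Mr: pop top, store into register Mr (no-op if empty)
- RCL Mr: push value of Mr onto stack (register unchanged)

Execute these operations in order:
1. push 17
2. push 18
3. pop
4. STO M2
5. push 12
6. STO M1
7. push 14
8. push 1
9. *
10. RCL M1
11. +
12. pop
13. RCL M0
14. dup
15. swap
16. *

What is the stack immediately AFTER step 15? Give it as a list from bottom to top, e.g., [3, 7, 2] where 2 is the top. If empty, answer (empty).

After op 1 (push 17): stack=[17] mem=[0,0,0,0]
After op 2 (push 18): stack=[17,18] mem=[0,0,0,0]
After op 3 (pop): stack=[17] mem=[0,0,0,0]
After op 4 (STO M2): stack=[empty] mem=[0,0,17,0]
After op 5 (push 12): stack=[12] mem=[0,0,17,0]
After op 6 (STO M1): stack=[empty] mem=[0,12,17,0]
After op 7 (push 14): stack=[14] mem=[0,12,17,0]
After op 8 (push 1): stack=[14,1] mem=[0,12,17,0]
After op 9 (*): stack=[14] mem=[0,12,17,0]
After op 10 (RCL M1): stack=[14,12] mem=[0,12,17,0]
After op 11 (+): stack=[26] mem=[0,12,17,0]
After op 12 (pop): stack=[empty] mem=[0,12,17,0]
After op 13 (RCL M0): stack=[0] mem=[0,12,17,0]
After op 14 (dup): stack=[0,0] mem=[0,12,17,0]
After op 15 (swap): stack=[0,0] mem=[0,12,17,0]

[0, 0]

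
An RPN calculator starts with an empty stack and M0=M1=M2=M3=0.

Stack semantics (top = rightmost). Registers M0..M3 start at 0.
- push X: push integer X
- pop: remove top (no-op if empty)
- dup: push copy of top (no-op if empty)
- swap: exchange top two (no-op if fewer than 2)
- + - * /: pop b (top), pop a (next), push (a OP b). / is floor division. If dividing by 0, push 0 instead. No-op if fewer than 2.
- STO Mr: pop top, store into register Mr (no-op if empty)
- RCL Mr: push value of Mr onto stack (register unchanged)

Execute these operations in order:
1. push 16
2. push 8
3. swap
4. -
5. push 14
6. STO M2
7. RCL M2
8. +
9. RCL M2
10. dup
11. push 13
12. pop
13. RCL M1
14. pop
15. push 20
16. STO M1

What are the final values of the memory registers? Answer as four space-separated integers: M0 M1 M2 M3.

Answer: 0 20 14 0

Derivation:
After op 1 (push 16): stack=[16] mem=[0,0,0,0]
After op 2 (push 8): stack=[16,8] mem=[0,0,0,0]
After op 3 (swap): stack=[8,16] mem=[0,0,0,0]
After op 4 (-): stack=[-8] mem=[0,0,0,0]
After op 5 (push 14): stack=[-8,14] mem=[0,0,0,0]
After op 6 (STO M2): stack=[-8] mem=[0,0,14,0]
After op 7 (RCL M2): stack=[-8,14] mem=[0,0,14,0]
After op 8 (+): stack=[6] mem=[0,0,14,0]
After op 9 (RCL M2): stack=[6,14] mem=[0,0,14,0]
After op 10 (dup): stack=[6,14,14] mem=[0,0,14,0]
After op 11 (push 13): stack=[6,14,14,13] mem=[0,0,14,0]
After op 12 (pop): stack=[6,14,14] mem=[0,0,14,0]
After op 13 (RCL M1): stack=[6,14,14,0] mem=[0,0,14,0]
After op 14 (pop): stack=[6,14,14] mem=[0,0,14,0]
After op 15 (push 20): stack=[6,14,14,20] mem=[0,0,14,0]
After op 16 (STO M1): stack=[6,14,14] mem=[0,20,14,0]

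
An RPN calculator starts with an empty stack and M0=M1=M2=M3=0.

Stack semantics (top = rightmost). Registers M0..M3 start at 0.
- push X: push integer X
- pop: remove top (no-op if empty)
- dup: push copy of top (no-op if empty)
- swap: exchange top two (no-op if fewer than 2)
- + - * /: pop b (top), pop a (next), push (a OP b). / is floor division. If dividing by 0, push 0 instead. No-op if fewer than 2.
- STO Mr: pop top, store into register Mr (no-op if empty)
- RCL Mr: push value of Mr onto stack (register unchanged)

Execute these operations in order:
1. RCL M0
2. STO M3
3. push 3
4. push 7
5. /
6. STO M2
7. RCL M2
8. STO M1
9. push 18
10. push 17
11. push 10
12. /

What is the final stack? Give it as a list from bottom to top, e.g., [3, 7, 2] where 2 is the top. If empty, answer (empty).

Answer: [18, 1]

Derivation:
After op 1 (RCL M0): stack=[0] mem=[0,0,0,0]
After op 2 (STO M3): stack=[empty] mem=[0,0,0,0]
After op 3 (push 3): stack=[3] mem=[0,0,0,0]
After op 4 (push 7): stack=[3,7] mem=[0,0,0,0]
After op 5 (/): stack=[0] mem=[0,0,0,0]
After op 6 (STO M2): stack=[empty] mem=[0,0,0,0]
After op 7 (RCL M2): stack=[0] mem=[0,0,0,0]
After op 8 (STO M1): stack=[empty] mem=[0,0,0,0]
After op 9 (push 18): stack=[18] mem=[0,0,0,0]
After op 10 (push 17): stack=[18,17] mem=[0,0,0,0]
After op 11 (push 10): stack=[18,17,10] mem=[0,0,0,0]
After op 12 (/): stack=[18,1] mem=[0,0,0,0]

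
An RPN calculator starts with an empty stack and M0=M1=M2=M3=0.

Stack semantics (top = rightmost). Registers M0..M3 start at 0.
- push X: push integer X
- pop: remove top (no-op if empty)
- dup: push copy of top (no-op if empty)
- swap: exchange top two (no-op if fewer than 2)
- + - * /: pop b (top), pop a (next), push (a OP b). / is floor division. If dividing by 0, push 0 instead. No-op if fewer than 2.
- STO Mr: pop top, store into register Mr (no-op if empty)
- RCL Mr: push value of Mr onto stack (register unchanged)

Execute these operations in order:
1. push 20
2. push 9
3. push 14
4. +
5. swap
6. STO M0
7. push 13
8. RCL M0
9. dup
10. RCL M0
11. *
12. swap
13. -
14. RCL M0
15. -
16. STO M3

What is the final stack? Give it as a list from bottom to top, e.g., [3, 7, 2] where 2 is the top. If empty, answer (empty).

After op 1 (push 20): stack=[20] mem=[0,0,0,0]
After op 2 (push 9): stack=[20,9] mem=[0,0,0,0]
After op 3 (push 14): stack=[20,9,14] mem=[0,0,0,0]
After op 4 (+): stack=[20,23] mem=[0,0,0,0]
After op 5 (swap): stack=[23,20] mem=[0,0,0,0]
After op 6 (STO M0): stack=[23] mem=[20,0,0,0]
After op 7 (push 13): stack=[23,13] mem=[20,0,0,0]
After op 8 (RCL M0): stack=[23,13,20] mem=[20,0,0,0]
After op 9 (dup): stack=[23,13,20,20] mem=[20,0,0,0]
After op 10 (RCL M0): stack=[23,13,20,20,20] mem=[20,0,0,0]
After op 11 (*): stack=[23,13,20,400] mem=[20,0,0,0]
After op 12 (swap): stack=[23,13,400,20] mem=[20,0,0,0]
After op 13 (-): stack=[23,13,380] mem=[20,0,0,0]
After op 14 (RCL M0): stack=[23,13,380,20] mem=[20,0,0,0]
After op 15 (-): stack=[23,13,360] mem=[20,0,0,0]
After op 16 (STO M3): stack=[23,13] mem=[20,0,0,360]

Answer: [23, 13]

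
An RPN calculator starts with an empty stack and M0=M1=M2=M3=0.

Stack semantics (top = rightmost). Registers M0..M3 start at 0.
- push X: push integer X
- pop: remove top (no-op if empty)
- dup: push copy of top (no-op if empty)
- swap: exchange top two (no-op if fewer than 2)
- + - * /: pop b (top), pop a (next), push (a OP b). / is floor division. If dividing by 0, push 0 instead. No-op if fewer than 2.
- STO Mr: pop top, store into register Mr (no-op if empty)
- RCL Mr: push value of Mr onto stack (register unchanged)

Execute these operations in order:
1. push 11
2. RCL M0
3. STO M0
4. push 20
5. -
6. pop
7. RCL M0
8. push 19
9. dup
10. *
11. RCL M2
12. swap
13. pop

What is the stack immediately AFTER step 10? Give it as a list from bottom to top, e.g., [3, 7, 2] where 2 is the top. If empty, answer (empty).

After op 1 (push 11): stack=[11] mem=[0,0,0,0]
After op 2 (RCL M0): stack=[11,0] mem=[0,0,0,0]
After op 3 (STO M0): stack=[11] mem=[0,0,0,0]
After op 4 (push 20): stack=[11,20] mem=[0,0,0,0]
After op 5 (-): stack=[-9] mem=[0,0,0,0]
After op 6 (pop): stack=[empty] mem=[0,0,0,0]
After op 7 (RCL M0): stack=[0] mem=[0,0,0,0]
After op 8 (push 19): stack=[0,19] mem=[0,0,0,0]
After op 9 (dup): stack=[0,19,19] mem=[0,0,0,0]
After op 10 (*): stack=[0,361] mem=[0,0,0,0]

[0, 361]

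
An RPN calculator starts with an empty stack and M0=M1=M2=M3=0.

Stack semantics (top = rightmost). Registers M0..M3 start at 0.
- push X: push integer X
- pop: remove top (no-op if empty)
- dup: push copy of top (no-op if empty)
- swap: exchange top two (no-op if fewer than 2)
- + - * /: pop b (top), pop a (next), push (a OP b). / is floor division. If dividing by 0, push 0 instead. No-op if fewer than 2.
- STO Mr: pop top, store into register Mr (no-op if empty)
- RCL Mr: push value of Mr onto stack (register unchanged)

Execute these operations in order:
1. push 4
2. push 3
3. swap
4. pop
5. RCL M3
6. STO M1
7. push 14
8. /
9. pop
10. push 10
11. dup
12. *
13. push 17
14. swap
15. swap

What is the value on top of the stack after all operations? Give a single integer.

Answer: 17

Derivation:
After op 1 (push 4): stack=[4] mem=[0,0,0,0]
After op 2 (push 3): stack=[4,3] mem=[0,0,0,0]
After op 3 (swap): stack=[3,4] mem=[0,0,0,0]
After op 4 (pop): stack=[3] mem=[0,0,0,0]
After op 5 (RCL M3): stack=[3,0] mem=[0,0,0,0]
After op 6 (STO M1): stack=[3] mem=[0,0,0,0]
After op 7 (push 14): stack=[3,14] mem=[0,0,0,0]
After op 8 (/): stack=[0] mem=[0,0,0,0]
After op 9 (pop): stack=[empty] mem=[0,0,0,0]
After op 10 (push 10): stack=[10] mem=[0,0,0,0]
After op 11 (dup): stack=[10,10] mem=[0,0,0,0]
After op 12 (*): stack=[100] mem=[0,0,0,0]
After op 13 (push 17): stack=[100,17] mem=[0,0,0,0]
After op 14 (swap): stack=[17,100] mem=[0,0,0,0]
After op 15 (swap): stack=[100,17] mem=[0,0,0,0]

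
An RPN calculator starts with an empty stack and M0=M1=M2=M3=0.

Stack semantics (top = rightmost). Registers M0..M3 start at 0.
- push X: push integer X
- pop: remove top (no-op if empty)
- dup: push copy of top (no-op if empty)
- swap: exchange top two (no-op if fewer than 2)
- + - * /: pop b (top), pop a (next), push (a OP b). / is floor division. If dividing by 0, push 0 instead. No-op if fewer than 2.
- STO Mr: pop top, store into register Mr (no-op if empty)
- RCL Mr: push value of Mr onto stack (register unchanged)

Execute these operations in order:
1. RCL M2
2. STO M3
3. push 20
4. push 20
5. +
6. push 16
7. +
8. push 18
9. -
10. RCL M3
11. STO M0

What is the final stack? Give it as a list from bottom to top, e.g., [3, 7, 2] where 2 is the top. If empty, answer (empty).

After op 1 (RCL M2): stack=[0] mem=[0,0,0,0]
After op 2 (STO M3): stack=[empty] mem=[0,0,0,0]
After op 3 (push 20): stack=[20] mem=[0,0,0,0]
After op 4 (push 20): stack=[20,20] mem=[0,0,0,0]
After op 5 (+): stack=[40] mem=[0,0,0,0]
After op 6 (push 16): stack=[40,16] mem=[0,0,0,0]
After op 7 (+): stack=[56] mem=[0,0,0,0]
After op 8 (push 18): stack=[56,18] mem=[0,0,0,0]
After op 9 (-): stack=[38] mem=[0,0,0,0]
After op 10 (RCL M3): stack=[38,0] mem=[0,0,0,0]
After op 11 (STO M0): stack=[38] mem=[0,0,0,0]

Answer: [38]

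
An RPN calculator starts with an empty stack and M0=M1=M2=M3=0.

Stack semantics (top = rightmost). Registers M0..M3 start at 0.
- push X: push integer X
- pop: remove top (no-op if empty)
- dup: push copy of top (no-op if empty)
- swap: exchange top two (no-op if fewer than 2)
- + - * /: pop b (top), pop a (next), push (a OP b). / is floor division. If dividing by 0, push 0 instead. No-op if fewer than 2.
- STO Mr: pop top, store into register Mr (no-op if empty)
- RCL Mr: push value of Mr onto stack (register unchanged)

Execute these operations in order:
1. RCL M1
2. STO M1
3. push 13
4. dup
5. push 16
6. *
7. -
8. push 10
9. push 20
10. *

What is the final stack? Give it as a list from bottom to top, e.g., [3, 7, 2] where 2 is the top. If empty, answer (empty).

Answer: [-195, 200]

Derivation:
After op 1 (RCL M1): stack=[0] mem=[0,0,0,0]
After op 2 (STO M1): stack=[empty] mem=[0,0,0,0]
After op 3 (push 13): stack=[13] mem=[0,0,0,0]
After op 4 (dup): stack=[13,13] mem=[0,0,0,0]
After op 5 (push 16): stack=[13,13,16] mem=[0,0,0,0]
After op 6 (*): stack=[13,208] mem=[0,0,0,0]
After op 7 (-): stack=[-195] mem=[0,0,0,0]
After op 8 (push 10): stack=[-195,10] mem=[0,0,0,0]
After op 9 (push 20): stack=[-195,10,20] mem=[0,0,0,0]
After op 10 (*): stack=[-195,200] mem=[0,0,0,0]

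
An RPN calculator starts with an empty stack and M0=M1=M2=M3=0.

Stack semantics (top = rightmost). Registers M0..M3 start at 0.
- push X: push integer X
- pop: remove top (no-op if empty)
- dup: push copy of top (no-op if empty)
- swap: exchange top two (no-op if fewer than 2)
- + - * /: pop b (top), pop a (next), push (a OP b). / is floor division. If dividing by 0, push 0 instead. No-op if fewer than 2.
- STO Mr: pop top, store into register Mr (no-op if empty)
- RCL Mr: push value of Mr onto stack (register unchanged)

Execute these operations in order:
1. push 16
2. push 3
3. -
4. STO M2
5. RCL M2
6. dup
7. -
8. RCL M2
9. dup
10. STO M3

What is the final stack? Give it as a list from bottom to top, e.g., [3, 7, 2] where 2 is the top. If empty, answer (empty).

Answer: [0, 13]

Derivation:
After op 1 (push 16): stack=[16] mem=[0,0,0,0]
After op 2 (push 3): stack=[16,3] mem=[0,0,0,0]
After op 3 (-): stack=[13] mem=[0,0,0,0]
After op 4 (STO M2): stack=[empty] mem=[0,0,13,0]
After op 5 (RCL M2): stack=[13] mem=[0,0,13,0]
After op 6 (dup): stack=[13,13] mem=[0,0,13,0]
After op 7 (-): stack=[0] mem=[0,0,13,0]
After op 8 (RCL M2): stack=[0,13] mem=[0,0,13,0]
After op 9 (dup): stack=[0,13,13] mem=[0,0,13,0]
After op 10 (STO M3): stack=[0,13] mem=[0,0,13,13]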